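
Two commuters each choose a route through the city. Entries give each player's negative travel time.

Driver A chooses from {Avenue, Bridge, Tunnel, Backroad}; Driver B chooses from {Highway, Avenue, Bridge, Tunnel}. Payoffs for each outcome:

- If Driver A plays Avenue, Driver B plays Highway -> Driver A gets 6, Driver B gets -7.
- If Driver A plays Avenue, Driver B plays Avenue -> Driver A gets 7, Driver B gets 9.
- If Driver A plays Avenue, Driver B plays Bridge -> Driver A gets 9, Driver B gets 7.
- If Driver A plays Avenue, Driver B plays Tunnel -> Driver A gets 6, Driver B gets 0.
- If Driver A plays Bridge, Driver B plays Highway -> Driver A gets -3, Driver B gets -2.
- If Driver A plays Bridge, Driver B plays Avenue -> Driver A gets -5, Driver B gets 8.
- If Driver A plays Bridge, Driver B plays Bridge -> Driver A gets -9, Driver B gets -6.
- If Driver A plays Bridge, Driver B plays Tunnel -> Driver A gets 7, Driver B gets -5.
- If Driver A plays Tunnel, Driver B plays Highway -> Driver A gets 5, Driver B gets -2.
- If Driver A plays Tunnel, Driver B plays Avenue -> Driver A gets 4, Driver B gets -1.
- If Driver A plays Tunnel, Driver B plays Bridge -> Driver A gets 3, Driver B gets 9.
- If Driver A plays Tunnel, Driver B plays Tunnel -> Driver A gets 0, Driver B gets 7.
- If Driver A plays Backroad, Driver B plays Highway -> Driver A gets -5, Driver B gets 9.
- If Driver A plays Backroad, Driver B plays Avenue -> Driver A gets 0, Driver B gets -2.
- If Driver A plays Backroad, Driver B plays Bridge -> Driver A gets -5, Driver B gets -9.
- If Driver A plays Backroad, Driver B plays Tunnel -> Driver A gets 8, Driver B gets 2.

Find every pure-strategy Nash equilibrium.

Driver A against Highway: payoffs 6, -3, 5, -5 → best response Avenue.
Driver A against Avenue: payoffs 7, -5, 4, 0 → best response Avenue.
Driver A against Bridge: payoffs 9, -9, 3, -5 → best response Avenue.
Driver A against Tunnel: payoffs 6, 7, 0, 8 → best response Backroad.
Driver B against Avenue: payoffs -7, 9, 7, 0 → best response Avenue.
Driver B against Bridge: payoffs -2, 8, -6, -5 → best response Avenue.
Driver B against Tunnel: payoffs -2, -1, 9, 7 → best response Bridge.
Driver B against Backroad: payoffs 9, -2, -9, 2 → best response Highway.
Mutual best responses: (Avenue, Avenue).

The unique pure-strategy Nash equilibrium is (Avenue, Avenue).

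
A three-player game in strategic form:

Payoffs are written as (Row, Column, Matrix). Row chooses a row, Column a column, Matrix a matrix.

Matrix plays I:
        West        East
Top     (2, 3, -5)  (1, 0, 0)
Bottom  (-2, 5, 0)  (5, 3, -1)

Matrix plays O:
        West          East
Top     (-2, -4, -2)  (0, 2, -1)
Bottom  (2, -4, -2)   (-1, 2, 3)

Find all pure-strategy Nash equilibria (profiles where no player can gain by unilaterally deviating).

(Top, West, I): Matrix can switch to O (-5 → -2). Not NE.
(Top, West, O): Row can switch to Bottom (-2 → 2). Not NE.
(Top, East, I): Row can switch to Bottom (1 → 5). Not NE.
(Top, East, O): Matrix can switch to I (-1 → 0). Not NE.
(Bottom, West, I): Row can switch to Top (-2 → 2). Not NE.
(Bottom, West, O): Column can switch to East (-4 → 2). Not NE.
(The remaining 2 profiles each have a profitable deviation by the same check.)

none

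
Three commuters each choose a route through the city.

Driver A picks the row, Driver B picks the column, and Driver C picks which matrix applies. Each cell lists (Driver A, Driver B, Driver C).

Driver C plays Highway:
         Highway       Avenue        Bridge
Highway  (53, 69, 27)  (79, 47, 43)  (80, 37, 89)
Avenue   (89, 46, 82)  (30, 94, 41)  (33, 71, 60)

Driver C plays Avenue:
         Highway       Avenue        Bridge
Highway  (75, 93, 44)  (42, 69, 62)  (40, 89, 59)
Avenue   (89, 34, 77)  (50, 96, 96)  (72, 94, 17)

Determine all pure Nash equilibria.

Driver A against (Highway, Highway): payoffs 53, 89 → best response Avenue.
Driver A against (Highway, Avenue): payoffs 75, 89 → best response Avenue.
Driver A against (Avenue, Highway): payoffs 79, 30 → best response Highway.
Driver A against (Avenue, Avenue): payoffs 42, 50 → best response Avenue.
Driver A against (Bridge, Highway): payoffs 80, 33 → best response Highway.
Driver A against (Bridge, Avenue): payoffs 40, 72 → best response Avenue.
Driver B against (Highway, Highway): payoffs 69, 47, 37 → best response Highway.
Driver B against (Highway, Avenue): payoffs 93, 69, 89 → best response Highway.
Driver B against (Avenue, Highway): payoffs 46, 94, 71 → best response Avenue.
Driver B against (Avenue, Avenue): payoffs 34, 96, 94 → best response Avenue.
Driver C against (Highway, Highway): payoffs 27, 44 → best response Avenue.
Driver C against (Highway, Avenue): payoffs 43, 62 → best response Avenue.
Driver C against (Highway, Bridge): payoffs 89, 59 → best response Highway.
Driver C against (Avenue, Highway): payoffs 82, 77 → best response Highway.
Driver C against (Avenue, Avenue): payoffs 41, 96 → best response Avenue.
Driver C against (Avenue, Bridge): payoffs 60, 17 → best response Highway.
Mutual best responses: (Avenue, Avenue, Avenue).

The unique pure-strategy Nash equilibrium is (Avenue, Avenue, Avenue).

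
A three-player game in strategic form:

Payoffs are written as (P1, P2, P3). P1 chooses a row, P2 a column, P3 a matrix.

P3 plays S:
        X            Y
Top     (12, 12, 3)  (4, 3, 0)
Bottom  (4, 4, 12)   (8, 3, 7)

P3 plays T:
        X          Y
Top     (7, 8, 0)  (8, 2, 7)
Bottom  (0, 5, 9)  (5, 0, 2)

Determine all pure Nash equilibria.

Pure NE: (Top, X, S)

(Top, X, S): P1 gets 12, best alternative 4; P2 gets 12, best alternative 3; P3 gets 3, best alternative 0. No profitable deviation — NE.
(Top, X, T): P3 can switch to S (0 → 3). Not NE.
(Top, Y, S): P1 can switch to Bottom (4 → 8). Not NE.
(Top, Y, T): P2 can switch to X (2 → 8). Not NE.
(Bottom, X, S): P1 can switch to Top (4 → 12). Not NE.
(Bottom, X, T): P1 can switch to Top (0 → 7). Not NE.
(Bottom, Y, S): P2 can switch to X (3 → 4). Not NE.
(Bottom, Y, T): P1 can switch to Top (5 → 8). Not NE.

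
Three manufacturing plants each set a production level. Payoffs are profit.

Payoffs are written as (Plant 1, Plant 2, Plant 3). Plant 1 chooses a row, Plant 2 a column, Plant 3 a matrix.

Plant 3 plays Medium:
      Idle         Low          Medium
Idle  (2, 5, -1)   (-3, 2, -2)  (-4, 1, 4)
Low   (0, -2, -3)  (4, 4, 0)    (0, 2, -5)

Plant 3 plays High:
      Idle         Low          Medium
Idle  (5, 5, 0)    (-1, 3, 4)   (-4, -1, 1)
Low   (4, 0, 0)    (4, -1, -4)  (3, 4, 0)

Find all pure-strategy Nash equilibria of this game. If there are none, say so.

(Idle, Idle, Medium): Plant 3 can switch to High (-1 → 0). Not NE.
(Idle, Idle, High): Plant 1 gets 5, best alternative 4; Plant 2 gets 5, best alternative 3; Plant 3 gets 0, best alternative -1. No profitable deviation — NE.
(Idle, Low, Medium): Plant 1 can switch to Low (-3 → 4). Not NE.
(Idle, Low, High): Plant 1 can switch to Low (-1 → 4). Not NE.
(Idle, Medium, Medium): Plant 1 can switch to Low (-4 → 0). Not NE.
(Idle, Medium, High): Plant 1 can switch to Low (-4 → 3). Not NE.
(Low, Idle, Medium): Plant 1 can switch to Idle (0 → 2). Not NE.
(Low, Idle, High): Plant 1 can switch to Idle (4 → 5). Not NE.
(Low, Low, Medium): Plant 1 gets 4, best alternative -3; Plant 2 gets 4, best alternative 2; Plant 3 gets 0, best alternative -4. No profitable deviation — NE.
(Low, Low, High): Plant 2 can switch to Idle (-1 → 0). Not NE.
(Low, Medium, Medium): Plant 2 can switch to Low (2 → 4). Not NE.
(Low, Medium, High): Plant 1 gets 3, best alternative -4; Plant 2 gets 4, best alternative 0; Plant 3 gets 0, best alternative -5. No profitable deviation — NE.

The pure Nash equilibria are (Idle, Idle, High), (Low, Low, Medium), (Low, Medium, High).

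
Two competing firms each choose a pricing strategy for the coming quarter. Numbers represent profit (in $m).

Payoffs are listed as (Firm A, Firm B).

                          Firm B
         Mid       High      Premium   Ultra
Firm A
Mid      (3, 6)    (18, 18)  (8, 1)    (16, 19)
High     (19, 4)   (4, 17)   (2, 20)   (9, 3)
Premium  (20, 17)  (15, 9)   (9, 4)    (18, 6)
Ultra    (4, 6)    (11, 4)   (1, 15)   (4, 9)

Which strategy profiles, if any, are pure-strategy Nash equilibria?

Firm A against Mid: payoffs 3, 19, 20, 4 → best response Premium.
Firm A against High: payoffs 18, 4, 15, 11 → best response Mid.
Firm A against Premium: payoffs 8, 2, 9, 1 → best response Premium.
Firm A against Ultra: payoffs 16, 9, 18, 4 → best response Premium.
Firm B against Mid: payoffs 6, 18, 1, 19 → best response Ultra.
Firm B against High: payoffs 4, 17, 20, 3 → best response Premium.
Firm B against Premium: payoffs 17, 9, 4, 6 → best response Mid.
Firm B against Ultra: payoffs 6, 4, 15, 9 → best response Premium.
Mutual best responses: (Premium, Mid).

Pure NE: (Premium, Mid)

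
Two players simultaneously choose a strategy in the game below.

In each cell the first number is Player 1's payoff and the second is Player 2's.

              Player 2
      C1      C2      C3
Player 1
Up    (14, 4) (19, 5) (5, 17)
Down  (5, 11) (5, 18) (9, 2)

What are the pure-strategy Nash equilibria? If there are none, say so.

No pure-strategy Nash equilibrium.

Check each profile: it is a Nash equilibrium iff no player can strictly gain by switching unilaterally.
(Up, C1): Player 2 can switch to C2 (4 → 5). Not NE.
(Up, C2): Player 2 can switch to C3 (5 → 17). Not NE.
(Up, C3): Player 1 can switch to Down (5 → 9). Not NE.
(Down, C1): Player 1 can switch to Up (5 → 14). Not NE.
(Down, C2): Player 1 can switch to Up (5 → 19). Not NE.
(Down, C3): Player 2 can switch to C1 (2 → 11). Not NE.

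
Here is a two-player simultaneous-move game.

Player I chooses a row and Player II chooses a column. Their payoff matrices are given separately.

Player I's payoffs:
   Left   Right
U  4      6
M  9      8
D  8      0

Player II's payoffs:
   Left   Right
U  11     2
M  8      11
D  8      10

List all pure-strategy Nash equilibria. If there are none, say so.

Pure NE: (M, Right)

For each strategy profile, look for a profitable unilateral deviation.
(U, Left): Player I can switch to M (4 → 9). Not NE.
(U, Right): Player I can switch to M (6 → 8). Not NE.
(M, Left): Player II can switch to Right (8 → 11). Not NE.
(M, Right): Player I gets 8, best alternative 6; Player II gets 11, best alternative 8. No profitable deviation — NE.
(D, Left): Player I can switch to M (8 → 9). Not NE.
(D, Right): Player I can switch to U (0 → 6). Not NE.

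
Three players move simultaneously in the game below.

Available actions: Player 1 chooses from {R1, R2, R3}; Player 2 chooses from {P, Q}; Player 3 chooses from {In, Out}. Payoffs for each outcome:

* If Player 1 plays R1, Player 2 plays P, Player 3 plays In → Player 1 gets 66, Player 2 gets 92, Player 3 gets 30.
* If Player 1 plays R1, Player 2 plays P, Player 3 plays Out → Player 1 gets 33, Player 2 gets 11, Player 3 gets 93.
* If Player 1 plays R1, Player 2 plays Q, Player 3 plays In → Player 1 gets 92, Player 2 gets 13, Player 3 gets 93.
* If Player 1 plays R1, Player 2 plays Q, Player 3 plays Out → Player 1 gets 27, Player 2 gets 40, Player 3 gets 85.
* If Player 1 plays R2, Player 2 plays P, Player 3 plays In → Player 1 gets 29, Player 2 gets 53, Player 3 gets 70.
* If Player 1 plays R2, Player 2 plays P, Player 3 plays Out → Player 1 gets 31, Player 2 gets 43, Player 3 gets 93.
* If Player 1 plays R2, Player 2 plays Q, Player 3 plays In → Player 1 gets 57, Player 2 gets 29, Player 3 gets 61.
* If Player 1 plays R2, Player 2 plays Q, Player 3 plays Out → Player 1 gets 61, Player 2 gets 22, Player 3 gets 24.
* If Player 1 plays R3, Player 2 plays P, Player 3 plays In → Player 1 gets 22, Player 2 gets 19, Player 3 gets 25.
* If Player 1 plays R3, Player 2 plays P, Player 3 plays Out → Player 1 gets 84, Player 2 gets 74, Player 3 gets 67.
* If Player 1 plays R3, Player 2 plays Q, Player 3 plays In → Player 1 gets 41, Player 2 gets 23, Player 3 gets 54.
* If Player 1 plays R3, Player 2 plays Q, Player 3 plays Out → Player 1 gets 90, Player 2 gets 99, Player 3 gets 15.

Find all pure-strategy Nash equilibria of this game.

Check each profile: it is a Nash equilibrium iff no player can strictly gain by switching unilaterally.
(R1, P, In): Player 3 can switch to Out (30 → 93). Not NE.
(R1, P, Out): Player 1 can switch to R3 (33 → 84). Not NE.
(R1, Q, In): Player 2 can switch to P (13 → 92). Not NE.
(R1, Q, Out): Player 1 can switch to R2 (27 → 61). Not NE.
(R2, P, In): Player 1 can switch to R1 (29 → 66). Not NE.
(R2, P, Out): Player 1 can switch to R1 (31 → 33). Not NE.
(R2, Q, In): Player 1 can switch to R1 (57 → 92). Not NE.
(R2, Q, Out): Player 1 can switch to R3 (61 → 90). Not NE.
(The remaining 4 profiles each have a profitable deviation by the same check.)

This game has no pure Nash equilibrium.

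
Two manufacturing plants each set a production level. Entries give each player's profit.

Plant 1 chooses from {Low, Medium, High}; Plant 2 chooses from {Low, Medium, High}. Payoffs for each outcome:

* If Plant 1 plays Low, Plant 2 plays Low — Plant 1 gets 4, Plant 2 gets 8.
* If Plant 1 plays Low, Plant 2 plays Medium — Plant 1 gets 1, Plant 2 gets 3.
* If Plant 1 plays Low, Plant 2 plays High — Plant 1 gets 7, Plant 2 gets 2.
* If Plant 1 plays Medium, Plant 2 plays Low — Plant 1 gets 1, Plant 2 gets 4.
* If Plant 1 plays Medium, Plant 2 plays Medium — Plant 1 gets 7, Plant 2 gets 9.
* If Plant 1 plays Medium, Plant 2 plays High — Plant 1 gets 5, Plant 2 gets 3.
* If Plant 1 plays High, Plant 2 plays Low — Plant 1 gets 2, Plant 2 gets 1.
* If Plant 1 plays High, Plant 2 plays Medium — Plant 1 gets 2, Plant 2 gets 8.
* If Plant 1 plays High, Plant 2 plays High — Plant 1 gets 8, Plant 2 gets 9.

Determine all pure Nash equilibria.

Mark each player's best response to every combination of opponents' strategies; a profile where every player is best-responding is a pure Nash equilibrium.
Plant 1 against Low: payoffs 4, 1, 2 → best response Low.
Plant 1 against Medium: payoffs 1, 7, 2 → best response Medium.
Plant 1 against High: payoffs 7, 5, 8 → best response High.
Plant 2 against Low: payoffs 8, 3, 2 → best response Low.
Plant 2 against Medium: payoffs 4, 9, 3 → best response Medium.
Plant 2 against High: payoffs 1, 8, 9 → best response High.
Mutual best responses: (Low, Low); (Medium, Medium); (High, High).

The pure Nash equilibria are (Low, Low), (Medium, Medium), (High, High).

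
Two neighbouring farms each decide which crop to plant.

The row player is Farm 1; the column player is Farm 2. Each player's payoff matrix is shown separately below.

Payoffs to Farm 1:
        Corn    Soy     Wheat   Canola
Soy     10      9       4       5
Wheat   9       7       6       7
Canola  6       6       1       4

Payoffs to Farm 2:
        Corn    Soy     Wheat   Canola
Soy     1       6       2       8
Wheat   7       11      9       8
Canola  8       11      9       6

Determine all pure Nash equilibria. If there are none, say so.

There is no pure-strategy Nash equilibrium.

Farm 1 against Corn: payoffs 10, 9, 6 → best response Soy.
Farm 1 against Soy: payoffs 9, 7, 6 → best response Soy.
Farm 1 against Wheat: payoffs 4, 6, 1 → best response Wheat.
Farm 1 against Canola: payoffs 5, 7, 4 → best response Wheat.
Farm 2 against Soy: payoffs 1, 6, 2, 8 → best response Canola.
Farm 2 against Wheat: payoffs 7, 11, 9, 8 → best response Soy.
Farm 2 against Canola: payoffs 8, 11, 9, 6 → best response Soy.
No profile is a mutual best response for all players.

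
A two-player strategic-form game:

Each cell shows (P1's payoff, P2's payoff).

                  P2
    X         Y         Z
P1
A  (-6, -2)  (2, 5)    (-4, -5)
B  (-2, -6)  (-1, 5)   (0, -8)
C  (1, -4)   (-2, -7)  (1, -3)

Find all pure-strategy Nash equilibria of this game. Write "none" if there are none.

The pure Nash equilibria are (A, Y), (C, Z).

For each player, find the best response to each opponent profile; mutual best responses are the pure NE.
P1 against X: payoffs -6, -2, 1 → best response C.
P1 against Y: payoffs 2, -1, -2 → best response A.
P1 against Z: payoffs -4, 0, 1 → best response C.
P2 against A: payoffs -2, 5, -5 → best response Y.
P2 against B: payoffs -6, 5, -8 → best response Y.
P2 against C: payoffs -4, -7, -3 → best response Z.
Mutual best responses: (A, Y); (C, Z).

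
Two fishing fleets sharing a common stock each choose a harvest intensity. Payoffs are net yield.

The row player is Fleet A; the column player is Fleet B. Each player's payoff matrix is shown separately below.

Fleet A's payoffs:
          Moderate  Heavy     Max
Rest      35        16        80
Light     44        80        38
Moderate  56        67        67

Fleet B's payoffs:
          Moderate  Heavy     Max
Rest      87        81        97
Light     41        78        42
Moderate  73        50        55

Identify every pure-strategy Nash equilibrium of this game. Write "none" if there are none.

The pure Nash equilibria are (Rest, Max) and (Light, Heavy) and (Moderate, Moderate).

Fleet A against Moderate: payoffs 35, 44, 56 → best response Moderate.
Fleet A against Heavy: payoffs 16, 80, 67 → best response Light.
Fleet A against Max: payoffs 80, 38, 67 → best response Rest.
Fleet B against Rest: payoffs 87, 81, 97 → best response Max.
Fleet B against Light: payoffs 41, 78, 42 → best response Heavy.
Fleet B against Moderate: payoffs 73, 50, 55 → best response Moderate.
Mutual best responses: (Rest, Max); (Light, Heavy); (Moderate, Moderate).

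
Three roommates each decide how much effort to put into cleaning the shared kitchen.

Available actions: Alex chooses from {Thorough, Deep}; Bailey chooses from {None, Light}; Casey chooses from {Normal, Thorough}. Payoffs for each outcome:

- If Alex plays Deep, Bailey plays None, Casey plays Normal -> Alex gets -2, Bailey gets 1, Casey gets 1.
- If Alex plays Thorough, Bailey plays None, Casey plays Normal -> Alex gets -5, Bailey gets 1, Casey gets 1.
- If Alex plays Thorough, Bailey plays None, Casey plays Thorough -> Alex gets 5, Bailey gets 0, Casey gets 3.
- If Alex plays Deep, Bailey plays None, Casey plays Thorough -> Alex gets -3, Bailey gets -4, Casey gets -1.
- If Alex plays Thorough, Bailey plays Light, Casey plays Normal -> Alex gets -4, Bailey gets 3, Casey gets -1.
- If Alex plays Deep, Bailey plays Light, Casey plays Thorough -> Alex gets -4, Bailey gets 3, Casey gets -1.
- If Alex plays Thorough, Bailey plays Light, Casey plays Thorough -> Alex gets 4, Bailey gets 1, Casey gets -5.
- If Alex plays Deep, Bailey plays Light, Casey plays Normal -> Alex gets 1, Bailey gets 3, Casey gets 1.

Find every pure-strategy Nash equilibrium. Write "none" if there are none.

Pure NE: (Deep, Light, Normal)

Mark each player's best response to every combination of opponents' strategies; a profile where every player is best-responding is a pure Nash equilibrium.
Alex against (None, Normal): payoffs -5, -2 → best response Deep.
Alex against (None, Thorough): payoffs 5, -3 → best response Thorough.
Alex against (Light, Normal): payoffs -4, 1 → best response Deep.
Alex against (Light, Thorough): payoffs 4, -4 → best response Thorough.
Bailey against (Thorough, Normal): payoffs 1, 3 → best response Light.
Bailey against (Thorough, Thorough): payoffs 0, 1 → best response Light.
Bailey against (Deep, Normal): payoffs 1, 3 → best response Light.
Bailey against (Deep, Thorough): payoffs -4, 3 → best response Light.
Casey against (Thorough, None): payoffs 1, 3 → best response Thorough.
Casey against (Thorough, Light): payoffs -1, -5 → best response Normal.
Casey against (Deep, None): payoffs 1, -1 → best response Normal.
Casey against (Deep, Light): payoffs 1, -1 → best response Normal.
Mutual best responses: (Deep, Light, Normal).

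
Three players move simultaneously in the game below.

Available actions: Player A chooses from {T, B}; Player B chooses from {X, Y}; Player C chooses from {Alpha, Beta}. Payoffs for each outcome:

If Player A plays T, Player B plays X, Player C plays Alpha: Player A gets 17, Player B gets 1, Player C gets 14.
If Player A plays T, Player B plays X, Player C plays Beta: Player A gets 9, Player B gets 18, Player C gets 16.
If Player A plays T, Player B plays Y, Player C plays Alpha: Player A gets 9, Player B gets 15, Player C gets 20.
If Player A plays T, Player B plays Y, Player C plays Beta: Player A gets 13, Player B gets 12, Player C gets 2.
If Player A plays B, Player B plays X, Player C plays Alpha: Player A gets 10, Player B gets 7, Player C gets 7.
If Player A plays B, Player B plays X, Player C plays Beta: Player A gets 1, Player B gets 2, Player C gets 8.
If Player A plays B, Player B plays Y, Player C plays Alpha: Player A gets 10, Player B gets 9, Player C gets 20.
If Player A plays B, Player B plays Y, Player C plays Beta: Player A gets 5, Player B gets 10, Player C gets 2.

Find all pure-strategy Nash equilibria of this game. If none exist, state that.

Player A against (X, Alpha): payoffs 17, 10 → best response T.
Player A against (X, Beta): payoffs 9, 1 → best response T.
Player A against (Y, Alpha): payoffs 9, 10 → best response B.
Player A against (Y, Beta): payoffs 13, 5 → best response T.
Player B against (T, Alpha): payoffs 1, 15 → best response Y.
Player B against (T, Beta): payoffs 18, 12 → best response X.
Player B against (B, Alpha): payoffs 7, 9 → best response Y.
Player B against (B, Beta): payoffs 2, 10 → best response Y.
Player C against (T, X): payoffs 14, 16 → best response Beta.
Player C against (T, Y): payoffs 20, 2 → best response Alpha.
Player C against (B, X): payoffs 7, 8 → best response Beta.
Player C against (B, Y): payoffs 20, 2 → best response Alpha.
Mutual best responses: (T, X, Beta); (B, Y, Alpha).

Pure-strategy Nash equilibria: (T, X, Beta), (B, Y, Alpha)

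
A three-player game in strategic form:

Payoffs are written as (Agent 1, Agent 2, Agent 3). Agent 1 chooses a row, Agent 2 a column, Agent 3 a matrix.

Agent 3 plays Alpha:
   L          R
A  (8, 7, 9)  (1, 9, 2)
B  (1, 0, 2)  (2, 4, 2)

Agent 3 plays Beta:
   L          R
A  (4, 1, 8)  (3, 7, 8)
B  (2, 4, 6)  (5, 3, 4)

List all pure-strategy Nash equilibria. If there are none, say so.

none

Agent 1 against (L, Alpha): payoffs 8, 1 → best response A.
Agent 1 against (L, Beta): payoffs 4, 2 → best response A.
Agent 1 against (R, Alpha): payoffs 1, 2 → best response B.
Agent 1 against (R, Beta): payoffs 3, 5 → best response B.
Agent 2 against (A, Alpha): payoffs 7, 9 → best response R.
Agent 2 against (A, Beta): payoffs 1, 7 → best response R.
Agent 2 against (B, Alpha): payoffs 0, 4 → best response R.
Agent 2 against (B, Beta): payoffs 4, 3 → best response L.
Agent 3 against (A, L): payoffs 9, 8 → best response Alpha.
Agent 3 against (A, R): payoffs 2, 8 → best response Beta.
Agent 3 against (B, L): payoffs 2, 6 → best response Beta.
Agent 3 against (B, R): payoffs 2, 4 → best response Beta.
No profile is a mutual best response for all players.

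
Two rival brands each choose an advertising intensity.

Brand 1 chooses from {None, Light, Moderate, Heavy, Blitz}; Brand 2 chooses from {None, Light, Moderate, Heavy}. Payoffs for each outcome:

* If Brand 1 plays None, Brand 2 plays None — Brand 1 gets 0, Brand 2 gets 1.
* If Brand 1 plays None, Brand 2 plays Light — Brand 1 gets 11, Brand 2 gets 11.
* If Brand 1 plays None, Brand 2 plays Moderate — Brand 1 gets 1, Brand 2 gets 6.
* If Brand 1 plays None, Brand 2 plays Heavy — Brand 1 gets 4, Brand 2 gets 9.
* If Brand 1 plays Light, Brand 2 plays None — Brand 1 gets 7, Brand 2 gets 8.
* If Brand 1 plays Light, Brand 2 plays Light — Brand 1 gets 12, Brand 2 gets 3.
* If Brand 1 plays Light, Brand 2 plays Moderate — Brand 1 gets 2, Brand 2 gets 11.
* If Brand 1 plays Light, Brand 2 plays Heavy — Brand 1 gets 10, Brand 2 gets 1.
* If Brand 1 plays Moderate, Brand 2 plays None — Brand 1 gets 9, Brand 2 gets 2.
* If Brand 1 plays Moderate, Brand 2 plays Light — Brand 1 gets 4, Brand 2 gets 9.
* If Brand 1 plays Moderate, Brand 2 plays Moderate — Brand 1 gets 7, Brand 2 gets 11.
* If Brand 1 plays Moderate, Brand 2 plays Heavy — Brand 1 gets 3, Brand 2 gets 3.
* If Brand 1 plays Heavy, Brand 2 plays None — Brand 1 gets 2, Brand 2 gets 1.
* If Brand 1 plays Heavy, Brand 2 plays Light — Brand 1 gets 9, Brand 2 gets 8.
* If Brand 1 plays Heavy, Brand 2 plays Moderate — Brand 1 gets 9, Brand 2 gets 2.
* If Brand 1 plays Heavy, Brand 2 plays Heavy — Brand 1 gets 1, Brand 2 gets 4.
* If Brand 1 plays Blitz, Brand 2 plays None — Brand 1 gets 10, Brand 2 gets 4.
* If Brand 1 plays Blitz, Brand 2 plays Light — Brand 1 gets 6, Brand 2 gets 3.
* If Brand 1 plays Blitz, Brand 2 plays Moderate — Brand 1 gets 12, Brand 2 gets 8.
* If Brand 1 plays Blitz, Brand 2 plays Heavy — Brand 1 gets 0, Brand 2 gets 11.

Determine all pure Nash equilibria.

Mark each player's best response to every combination of opponents' strategies; a profile where every player is best-responding is a pure Nash equilibrium.
Brand 1 against None: payoffs 0, 7, 9, 2, 10 → best response Blitz.
Brand 1 against Light: payoffs 11, 12, 4, 9, 6 → best response Light.
Brand 1 against Moderate: payoffs 1, 2, 7, 9, 12 → best response Blitz.
Brand 1 against Heavy: payoffs 4, 10, 3, 1, 0 → best response Light.
Brand 2 against None: payoffs 1, 11, 6, 9 → best response Light.
Brand 2 against Light: payoffs 8, 3, 11, 1 → best response Moderate.
Brand 2 against Moderate: payoffs 2, 9, 11, 3 → best response Moderate.
Brand 2 against Heavy: payoffs 1, 8, 2, 4 → best response Light.
Brand 2 against Blitz: payoffs 4, 3, 8, 11 → best response Heavy.
No profile is a mutual best response for all players.

none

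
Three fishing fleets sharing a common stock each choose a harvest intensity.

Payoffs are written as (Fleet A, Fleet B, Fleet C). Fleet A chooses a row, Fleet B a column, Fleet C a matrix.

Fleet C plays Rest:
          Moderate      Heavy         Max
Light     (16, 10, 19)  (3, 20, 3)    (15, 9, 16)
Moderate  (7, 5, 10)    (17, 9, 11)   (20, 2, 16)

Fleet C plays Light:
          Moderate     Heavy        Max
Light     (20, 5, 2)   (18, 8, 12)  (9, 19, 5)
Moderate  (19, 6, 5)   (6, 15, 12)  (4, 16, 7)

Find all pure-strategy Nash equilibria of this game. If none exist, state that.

Fleet A against (Moderate, Rest): payoffs 16, 7 → best response Light.
Fleet A against (Moderate, Light): payoffs 20, 19 → best response Light.
Fleet A against (Heavy, Rest): payoffs 3, 17 → best response Moderate.
Fleet A against (Heavy, Light): payoffs 18, 6 → best response Light.
Fleet A against (Max, Rest): payoffs 15, 20 → best response Moderate.
Fleet A against (Max, Light): payoffs 9, 4 → best response Light.
Fleet B against (Light, Rest): payoffs 10, 20, 9 → best response Heavy.
Fleet B against (Light, Light): payoffs 5, 8, 19 → best response Max.
Fleet B against (Moderate, Rest): payoffs 5, 9, 2 → best response Heavy.
Fleet B against (Moderate, Light): payoffs 6, 15, 16 → best response Max.
Fleet C against (Light, Moderate): payoffs 19, 2 → best response Rest.
Fleet C against (Light, Heavy): payoffs 3, 12 → best response Light.
Fleet C against (Light, Max): payoffs 16, 5 → best response Rest.
Fleet C against (Moderate, Moderate): payoffs 10, 5 → best response Rest.
Fleet C against (Moderate, Heavy): payoffs 11, 12 → best response Light.
Fleet C against (Moderate, Max): payoffs 16, 7 → best response Rest.
No profile is a mutual best response for all players.

No pure-strategy Nash equilibrium.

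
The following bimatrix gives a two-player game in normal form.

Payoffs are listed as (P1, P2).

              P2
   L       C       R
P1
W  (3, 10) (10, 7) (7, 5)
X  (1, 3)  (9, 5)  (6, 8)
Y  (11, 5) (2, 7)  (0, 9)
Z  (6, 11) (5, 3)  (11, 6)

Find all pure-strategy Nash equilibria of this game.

P1 against L: payoffs 3, 1, 11, 6 → best response Y.
P1 against C: payoffs 10, 9, 2, 5 → best response W.
P1 against R: payoffs 7, 6, 0, 11 → best response Z.
P2 against W: payoffs 10, 7, 5 → best response L.
P2 against X: payoffs 3, 5, 8 → best response R.
P2 against Y: payoffs 5, 7, 9 → best response R.
P2 against Z: payoffs 11, 3, 6 → best response L.
No profile is a mutual best response for all players.

none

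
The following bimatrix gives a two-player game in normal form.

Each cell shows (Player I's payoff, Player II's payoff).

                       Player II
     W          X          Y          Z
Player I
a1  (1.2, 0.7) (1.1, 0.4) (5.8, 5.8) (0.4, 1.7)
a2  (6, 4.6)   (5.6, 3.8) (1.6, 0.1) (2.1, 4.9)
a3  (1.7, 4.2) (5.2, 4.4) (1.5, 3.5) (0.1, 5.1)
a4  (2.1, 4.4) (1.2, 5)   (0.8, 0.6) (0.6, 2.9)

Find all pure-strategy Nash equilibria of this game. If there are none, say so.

For each player, find the best response to each opponent profile; mutual best responses are the pure NE.
Player I against W: payoffs 1.2, 6, 1.7, 2.1 → best response a2.
Player I against X: payoffs 1.1, 5.6, 5.2, 1.2 → best response a2.
Player I against Y: payoffs 5.8, 1.6, 1.5, 0.8 → best response a1.
Player I against Z: payoffs 0.4, 2.1, 0.1, 0.6 → best response a2.
Player II against a1: payoffs 0.7, 0.4, 5.8, 1.7 → best response Y.
Player II against a2: payoffs 4.6, 3.8, 0.1, 4.9 → best response Z.
Player II against a3: payoffs 4.2, 4.4, 3.5, 5.1 → best response Z.
Player II against a4: payoffs 4.4, 5, 0.6, 2.9 → best response X.
Mutual best responses: (a1, Y); (a2, Z).

The pure Nash equilibria are (a1, Y) and (a2, Z).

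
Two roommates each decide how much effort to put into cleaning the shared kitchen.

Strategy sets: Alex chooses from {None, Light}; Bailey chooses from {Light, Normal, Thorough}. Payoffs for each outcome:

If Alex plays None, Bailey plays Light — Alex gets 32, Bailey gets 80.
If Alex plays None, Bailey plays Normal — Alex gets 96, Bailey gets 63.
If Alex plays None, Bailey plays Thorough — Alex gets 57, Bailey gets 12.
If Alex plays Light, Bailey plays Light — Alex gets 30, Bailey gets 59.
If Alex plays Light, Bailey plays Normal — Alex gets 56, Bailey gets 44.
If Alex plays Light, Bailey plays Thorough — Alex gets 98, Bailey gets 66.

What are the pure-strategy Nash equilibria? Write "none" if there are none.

Pure-strategy Nash equilibria: (None, Light) and (Light, Thorough)

For each player, find the best response to each opponent profile; mutual best responses are the pure NE.
Alex against Light: payoffs 32, 30 → best response None.
Alex against Normal: payoffs 96, 56 → best response None.
Alex against Thorough: payoffs 57, 98 → best response Light.
Bailey against None: payoffs 80, 63, 12 → best response Light.
Bailey against Light: payoffs 59, 44, 66 → best response Thorough.
Mutual best responses: (None, Light); (Light, Thorough).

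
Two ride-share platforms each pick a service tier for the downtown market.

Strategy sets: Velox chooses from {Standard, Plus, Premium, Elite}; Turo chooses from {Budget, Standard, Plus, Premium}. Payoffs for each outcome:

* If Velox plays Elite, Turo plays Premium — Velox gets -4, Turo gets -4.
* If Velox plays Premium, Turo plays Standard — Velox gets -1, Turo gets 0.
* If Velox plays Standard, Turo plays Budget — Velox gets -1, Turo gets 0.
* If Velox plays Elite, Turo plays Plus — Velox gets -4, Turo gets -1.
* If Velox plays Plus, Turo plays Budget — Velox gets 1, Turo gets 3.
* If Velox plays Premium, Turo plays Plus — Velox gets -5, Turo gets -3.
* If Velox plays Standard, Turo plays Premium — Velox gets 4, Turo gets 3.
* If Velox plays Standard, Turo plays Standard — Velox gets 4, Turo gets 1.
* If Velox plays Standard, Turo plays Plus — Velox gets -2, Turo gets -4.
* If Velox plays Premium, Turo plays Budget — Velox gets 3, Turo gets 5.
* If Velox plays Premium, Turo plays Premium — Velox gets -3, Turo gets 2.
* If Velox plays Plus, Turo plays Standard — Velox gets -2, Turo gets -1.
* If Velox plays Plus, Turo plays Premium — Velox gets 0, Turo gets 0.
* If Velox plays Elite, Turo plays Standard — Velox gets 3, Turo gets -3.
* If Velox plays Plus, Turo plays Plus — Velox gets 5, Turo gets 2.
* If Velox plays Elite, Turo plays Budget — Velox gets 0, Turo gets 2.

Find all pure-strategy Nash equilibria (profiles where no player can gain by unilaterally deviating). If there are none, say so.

Velox against Budget: payoffs -1, 1, 3, 0 → best response Premium.
Velox against Standard: payoffs 4, -2, -1, 3 → best response Standard.
Velox against Plus: payoffs -2, 5, -5, -4 → best response Plus.
Velox against Premium: payoffs 4, 0, -3, -4 → best response Standard.
Turo against Standard: payoffs 0, 1, -4, 3 → best response Premium.
Turo against Plus: payoffs 3, -1, 2, 0 → best response Budget.
Turo against Premium: payoffs 5, 0, -3, 2 → best response Budget.
Turo against Elite: payoffs 2, -3, -1, -4 → best response Budget.
Mutual best responses: (Standard, Premium); (Premium, Budget).

(Standard, Premium); (Premium, Budget)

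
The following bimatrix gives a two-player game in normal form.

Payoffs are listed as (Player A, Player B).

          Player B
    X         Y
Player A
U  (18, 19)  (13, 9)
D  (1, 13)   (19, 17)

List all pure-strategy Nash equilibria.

Pure-strategy Nash equilibria: (U, X) and (D, Y)

(U, X): Player A gets 18, best alternative 1; Player B gets 19, best alternative 9. No profitable deviation — NE.
(U, Y): Player A can switch to D (13 → 19). Not NE.
(D, X): Player A can switch to U (1 → 18). Not NE.
(D, Y): Player A gets 19, best alternative 13; Player B gets 17, best alternative 13. No profitable deviation — NE.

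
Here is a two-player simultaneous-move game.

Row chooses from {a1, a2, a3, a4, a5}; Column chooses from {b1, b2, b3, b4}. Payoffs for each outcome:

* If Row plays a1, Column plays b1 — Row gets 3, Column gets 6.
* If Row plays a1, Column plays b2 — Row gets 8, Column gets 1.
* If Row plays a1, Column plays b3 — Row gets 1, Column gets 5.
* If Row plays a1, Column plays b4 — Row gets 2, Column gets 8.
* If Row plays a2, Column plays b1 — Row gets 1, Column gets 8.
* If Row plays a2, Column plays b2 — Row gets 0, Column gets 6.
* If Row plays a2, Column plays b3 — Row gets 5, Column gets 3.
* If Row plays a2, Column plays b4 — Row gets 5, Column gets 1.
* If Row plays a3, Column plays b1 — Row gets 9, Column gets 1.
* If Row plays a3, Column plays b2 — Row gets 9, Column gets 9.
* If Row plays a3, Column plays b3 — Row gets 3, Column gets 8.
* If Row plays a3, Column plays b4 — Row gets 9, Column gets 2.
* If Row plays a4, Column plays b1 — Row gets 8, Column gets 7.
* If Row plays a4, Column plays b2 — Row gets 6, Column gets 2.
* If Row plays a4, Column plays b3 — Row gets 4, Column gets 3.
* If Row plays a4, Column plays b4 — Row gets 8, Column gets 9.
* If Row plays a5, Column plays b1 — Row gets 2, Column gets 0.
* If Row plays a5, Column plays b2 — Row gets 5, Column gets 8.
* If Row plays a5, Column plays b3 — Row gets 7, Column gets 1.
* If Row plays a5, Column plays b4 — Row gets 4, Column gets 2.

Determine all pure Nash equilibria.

The unique pure-strategy Nash equilibrium is (a3, b2).

For each player, find the best response to each opponent profile; mutual best responses are the pure NE.
Row against b1: payoffs 3, 1, 9, 8, 2 → best response a3.
Row against b2: payoffs 8, 0, 9, 6, 5 → best response a3.
Row against b3: payoffs 1, 5, 3, 4, 7 → best response a5.
Row against b4: payoffs 2, 5, 9, 8, 4 → best response a3.
Column against a1: payoffs 6, 1, 5, 8 → best response b4.
Column against a2: payoffs 8, 6, 3, 1 → best response b1.
Column against a3: payoffs 1, 9, 8, 2 → best response b2.
Column against a4: payoffs 7, 2, 3, 9 → best response b4.
Column against a5: payoffs 0, 8, 1, 2 → best response b2.
Mutual best responses: (a3, b2).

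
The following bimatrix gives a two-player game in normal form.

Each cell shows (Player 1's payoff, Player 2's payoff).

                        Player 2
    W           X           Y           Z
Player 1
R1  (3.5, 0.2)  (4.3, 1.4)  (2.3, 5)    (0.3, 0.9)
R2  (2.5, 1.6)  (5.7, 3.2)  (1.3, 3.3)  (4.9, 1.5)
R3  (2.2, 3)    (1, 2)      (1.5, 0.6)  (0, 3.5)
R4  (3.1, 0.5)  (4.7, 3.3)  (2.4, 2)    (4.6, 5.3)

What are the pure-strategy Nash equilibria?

This game has no pure Nash equilibrium.

Check each profile: it is a Nash equilibrium iff no player can strictly gain by switching unilaterally.
(R1, W): Player 2 can switch to X (0.2 → 1.4). Not NE.
(R1, X): Player 1 can switch to R2 (4.3 → 5.7). Not NE.
(R1, Y): Player 1 can switch to R4 (2.3 → 2.4). Not NE.
(R1, Z): Player 1 can switch to R2 (0.3 → 4.9). Not NE.
(R2, W): Player 1 can switch to R1 (2.5 → 3.5). Not NE.
(R2, X): Player 2 can switch to Y (3.2 → 3.3). Not NE.
(R2, Y): Player 1 can switch to R1 (1.3 → 2.3). Not NE.
(R2, Z): Player 2 can switch to W (1.5 → 1.6). Not NE.
(R3, W): Player 1 can switch to R1 (2.2 → 3.5). Not NE.
(R3, X): Player 1 can switch to R1 (1 → 4.3). Not NE.
(The remaining 6 profiles each have a profitable deviation by the same check.)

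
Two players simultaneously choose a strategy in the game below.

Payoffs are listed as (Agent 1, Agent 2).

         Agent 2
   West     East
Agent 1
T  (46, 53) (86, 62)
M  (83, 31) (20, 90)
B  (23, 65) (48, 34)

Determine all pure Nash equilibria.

(T, West): Agent 1 can switch to M (46 → 83). Not NE.
(T, East): Agent 1 gets 86, best alternative 48; Agent 2 gets 62, best alternative 53. No profitable deviation — NE.
(M, West): Agent 2 can switch to East (31 → 90). Not NE.
(M, East): Agent 1 can switch to T (20 → 86). Not NE.
(B, West): Agent 1 can switch to T (23 → 46). Not NE.
(B, East): Agent 1 can switch to T (48 → 86). Not NE.

The unique pure-strategy Nash equilibrium is (T, East).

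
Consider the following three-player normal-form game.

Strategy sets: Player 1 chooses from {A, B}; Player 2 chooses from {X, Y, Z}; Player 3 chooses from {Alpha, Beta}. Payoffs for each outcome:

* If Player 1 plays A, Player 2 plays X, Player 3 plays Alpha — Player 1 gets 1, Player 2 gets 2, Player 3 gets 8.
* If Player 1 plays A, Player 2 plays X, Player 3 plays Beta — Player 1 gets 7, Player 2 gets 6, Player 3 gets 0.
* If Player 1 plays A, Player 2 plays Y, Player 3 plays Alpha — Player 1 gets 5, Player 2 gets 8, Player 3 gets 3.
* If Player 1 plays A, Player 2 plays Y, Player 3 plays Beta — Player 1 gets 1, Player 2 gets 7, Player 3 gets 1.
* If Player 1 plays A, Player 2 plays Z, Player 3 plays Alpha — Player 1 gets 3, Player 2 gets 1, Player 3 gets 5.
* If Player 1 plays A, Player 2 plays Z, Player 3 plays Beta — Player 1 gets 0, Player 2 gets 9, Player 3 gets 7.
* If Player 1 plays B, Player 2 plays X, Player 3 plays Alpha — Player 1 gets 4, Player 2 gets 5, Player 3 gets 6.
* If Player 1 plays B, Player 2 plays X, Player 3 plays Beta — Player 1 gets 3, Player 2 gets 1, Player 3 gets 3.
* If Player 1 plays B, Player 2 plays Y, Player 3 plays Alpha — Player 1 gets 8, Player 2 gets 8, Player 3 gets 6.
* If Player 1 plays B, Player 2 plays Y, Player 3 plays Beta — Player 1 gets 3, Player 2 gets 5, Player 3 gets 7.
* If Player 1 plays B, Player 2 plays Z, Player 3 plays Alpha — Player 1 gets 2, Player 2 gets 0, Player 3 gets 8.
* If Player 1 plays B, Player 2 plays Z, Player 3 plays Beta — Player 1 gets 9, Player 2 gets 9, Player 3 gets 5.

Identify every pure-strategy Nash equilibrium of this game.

none

Player 1 against (X, Alpha): payoffs 1, 4 → best response B.
Player 1 against (X, Beta): payoffs 7, 3 → best response A.
Player 1 against (Y, Alpha): payoffs 5, 8 → best response B.
Player 1 against (Y, Beta): payoffs 1, 3 → best response B.
Player 1 against (Z, Alpha): payoffs 3, 2 → best response A.
Player 1 against (Z, Beta): payoffs 0, 9 → best response B.
Player 2 against (A, Alpha): payoffs 2, 8, 1 → best response Y.
Player 2 against (A, Beta): payoffs 6, 7, 9 → best response Z.
Player 2 against (B, Alpha): payoffs 5, 8, 0 → best response Y.
Player 2 against (B, Beta): payoffs 1, 5, 9 → best response Z.
Player 3 against (A, X): payoffs 8, 0 → best response Alpha.
Player 3 against (A, Y): payoffs 3, 1 → best response Alpha.
Player 3 against (A, Z): payoffs 5, 7 → best response Beta.
Player 3 against (B, X): payoffs 6, 3 → best response Alpha.
Player 3 against (B, Y): payoffs 6, 7 → best response Beta.
Player 3 against (B, Z): payoffs 8, 5 → best response Alpha.
No profile is a mutual best response for all players.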